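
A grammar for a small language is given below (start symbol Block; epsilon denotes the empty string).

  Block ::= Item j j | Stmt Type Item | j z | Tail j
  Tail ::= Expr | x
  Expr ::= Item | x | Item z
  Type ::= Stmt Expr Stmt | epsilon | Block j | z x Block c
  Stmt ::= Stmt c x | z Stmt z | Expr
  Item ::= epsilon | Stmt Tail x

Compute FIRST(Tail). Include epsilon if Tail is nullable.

{ c, x, z, epsilon }

From Tail ::= Expr: add FIRST(Expr) = { c, x, z, epsilon } (including epsilon since Expr is nullable).
Tail ::= x contributes {x}.
Union: FIRST(Tail) = { c, x, z, epsilon }.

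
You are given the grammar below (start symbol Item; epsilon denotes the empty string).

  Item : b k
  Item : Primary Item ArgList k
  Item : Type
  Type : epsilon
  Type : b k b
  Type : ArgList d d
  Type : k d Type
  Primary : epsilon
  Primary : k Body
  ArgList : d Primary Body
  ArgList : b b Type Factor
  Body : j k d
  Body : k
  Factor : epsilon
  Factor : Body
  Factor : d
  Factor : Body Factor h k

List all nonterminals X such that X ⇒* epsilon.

Directly nullable (have an epsilon-production): Type, Primary, Factor.
Item : Type with every symbol nullable, so Item is nullable.
No other nonterminal has a production whose RHS symbols are all nullable.

{ Factor, Item, Primary, Type }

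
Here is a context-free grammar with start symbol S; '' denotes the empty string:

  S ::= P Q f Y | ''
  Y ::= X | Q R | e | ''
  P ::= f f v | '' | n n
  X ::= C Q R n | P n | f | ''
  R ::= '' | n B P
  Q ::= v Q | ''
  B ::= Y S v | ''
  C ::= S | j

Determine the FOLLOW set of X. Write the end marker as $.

In Y ::= X: X is at the end, add FOLLOW(Y) = { $, f, n, v }.
Union: FOLLOW(X) = { $, f, n, v }.

{ $, f, n, v }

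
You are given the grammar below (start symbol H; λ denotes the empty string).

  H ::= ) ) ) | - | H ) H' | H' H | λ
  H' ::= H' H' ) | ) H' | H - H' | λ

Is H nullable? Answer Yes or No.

Yes

H has an λ-production, so H ⇒ λ.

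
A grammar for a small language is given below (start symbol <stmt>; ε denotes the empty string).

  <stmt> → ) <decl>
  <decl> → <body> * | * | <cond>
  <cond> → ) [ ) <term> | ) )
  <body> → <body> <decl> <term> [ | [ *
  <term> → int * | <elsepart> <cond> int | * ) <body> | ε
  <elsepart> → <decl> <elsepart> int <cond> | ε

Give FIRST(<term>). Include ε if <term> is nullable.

{ ), *, [, int, ε }

<term> → int * contributes {int}.
From <term> → <elsepart> <cond> int: <elsepart> nullable, take FIRST(<elsepart>) ∪ FIRST(<cond>) = { ), *, [ }.
<term> → * ) <body> contributes {*}.
<term> → ε contributes ε.
Union: FIRST(<term>) = { ), *, [, int, ε }.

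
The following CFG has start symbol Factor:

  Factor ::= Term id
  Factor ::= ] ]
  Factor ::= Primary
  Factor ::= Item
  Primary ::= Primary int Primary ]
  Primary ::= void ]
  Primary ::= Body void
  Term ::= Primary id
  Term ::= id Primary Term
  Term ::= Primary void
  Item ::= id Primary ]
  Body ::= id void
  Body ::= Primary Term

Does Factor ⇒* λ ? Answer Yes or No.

No nonterminal in this grammar is nullable.
No production of Factor has an RHS whose symbols are all nullable, so Factor is not nullable.

No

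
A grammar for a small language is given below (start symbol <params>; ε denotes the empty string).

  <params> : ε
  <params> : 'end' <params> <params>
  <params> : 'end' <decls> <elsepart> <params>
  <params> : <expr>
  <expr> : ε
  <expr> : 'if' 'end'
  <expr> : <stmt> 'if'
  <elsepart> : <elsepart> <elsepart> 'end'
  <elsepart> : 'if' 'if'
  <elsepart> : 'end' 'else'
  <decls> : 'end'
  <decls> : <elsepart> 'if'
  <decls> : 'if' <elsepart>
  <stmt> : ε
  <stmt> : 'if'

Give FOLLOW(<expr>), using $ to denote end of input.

In <params> : <expr>: <expr> is at the end, add FOLLOW(<params>) = { $, 'end', 'if' }.
Union: FOLLOW(<expr>) = { $, 'end', 'if' }.

{ $, 'end', 'if' }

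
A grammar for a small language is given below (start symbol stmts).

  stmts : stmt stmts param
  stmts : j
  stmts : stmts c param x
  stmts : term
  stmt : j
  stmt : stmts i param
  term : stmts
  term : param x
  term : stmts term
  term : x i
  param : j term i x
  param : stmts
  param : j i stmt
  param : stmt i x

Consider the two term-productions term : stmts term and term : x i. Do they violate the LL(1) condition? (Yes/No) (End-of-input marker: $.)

Yes

FIRST(stmts term) = { j, x } and FIRST(x i) = { x }.
Both contain x, so the two alternatives are not disjoint — LL(1) conflict.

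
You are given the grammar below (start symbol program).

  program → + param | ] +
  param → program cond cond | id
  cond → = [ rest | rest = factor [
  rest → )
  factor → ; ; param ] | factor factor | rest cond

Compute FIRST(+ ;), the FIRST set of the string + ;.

{ + }

+ is a terminal; add {+} and stop.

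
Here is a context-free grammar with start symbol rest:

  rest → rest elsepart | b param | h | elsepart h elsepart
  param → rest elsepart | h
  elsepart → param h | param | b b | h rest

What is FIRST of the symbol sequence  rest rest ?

Add FIRST(rest) = { b, h }; rest is not nullable, stop.

{ b, h }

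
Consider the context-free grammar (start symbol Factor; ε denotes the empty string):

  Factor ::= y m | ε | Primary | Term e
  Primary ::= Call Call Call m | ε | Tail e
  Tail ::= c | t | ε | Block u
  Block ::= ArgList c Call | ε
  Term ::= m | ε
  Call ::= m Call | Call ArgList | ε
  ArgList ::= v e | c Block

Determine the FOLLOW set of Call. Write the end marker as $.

{ c, m, u, v }

In Primary ::= Call Call Call m: add FIRST(Call Call m) = { c, m, v }.
In Primary ::= Call Call Call m: add FIRST(Call m) = { c, m, v }.
In Primary ::= Call Call Call m: add FIRST(m) = { m }.
In Block ::= ArgList c Call: Call is at the end, add FOLLOW(Block) = { c, m, u, v }.
In Call ::= m Call: Call is at the end, add FOLLOW(Call) = { c, m, u, v }.
In Call ::= Call ArgList: add FIRST(ArgList) = { c, v }.
Union: FOLLOW(Call) = { c, m, u, v }.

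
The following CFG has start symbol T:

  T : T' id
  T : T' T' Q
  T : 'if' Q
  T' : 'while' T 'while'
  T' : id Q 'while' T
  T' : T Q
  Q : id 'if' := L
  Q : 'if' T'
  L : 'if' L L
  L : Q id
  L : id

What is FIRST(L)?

L : 'if' L L contributes {'if'}.
From L : Q id: add FIRST(Q) = { 'if', id }.
L : id contributes {id}.
Union: FIRST(L) = { 'if', id }.

{ 'if', id }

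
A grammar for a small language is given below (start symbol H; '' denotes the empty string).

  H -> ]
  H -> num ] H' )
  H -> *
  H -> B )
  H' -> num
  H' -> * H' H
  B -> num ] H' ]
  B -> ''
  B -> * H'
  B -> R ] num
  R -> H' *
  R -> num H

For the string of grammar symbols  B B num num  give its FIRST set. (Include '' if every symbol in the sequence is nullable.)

{ *, num }

Add FIRST(B)\{''} = { *, num }; B is nullable, continue.
Add FIRST(B)\{''} = { *, num }; B is nullable, continue.
num is a terminal; add {num} and stop.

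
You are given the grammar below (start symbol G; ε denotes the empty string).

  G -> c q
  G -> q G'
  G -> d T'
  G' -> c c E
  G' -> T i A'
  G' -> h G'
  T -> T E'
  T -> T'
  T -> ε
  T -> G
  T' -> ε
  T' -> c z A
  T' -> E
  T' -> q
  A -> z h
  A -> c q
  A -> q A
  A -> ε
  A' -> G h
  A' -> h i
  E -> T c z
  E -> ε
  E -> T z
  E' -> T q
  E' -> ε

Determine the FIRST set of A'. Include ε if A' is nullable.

{ c, d, h, q }

From A' -> G h: add FIRST(G) = { c, d, q }.
A' -> h i contributes {h}.
Union: FIRST(A') = { c, d, h, q }.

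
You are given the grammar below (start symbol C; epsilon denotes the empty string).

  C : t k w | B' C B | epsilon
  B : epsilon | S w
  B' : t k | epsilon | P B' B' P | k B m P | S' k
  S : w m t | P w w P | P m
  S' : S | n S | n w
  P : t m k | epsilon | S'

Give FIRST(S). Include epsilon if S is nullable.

{ m, n, t, w }

S : w m t contributes {w}.
From S : P w w P: P nullable, take FIRST(P) ∪ {w} = { m, n, t, w }.
From S : P m: P nullable, take FIRST(P) ∪ {m} = { m, n, t, w }.
Union: FIRST(S) = { m, n, t, w }.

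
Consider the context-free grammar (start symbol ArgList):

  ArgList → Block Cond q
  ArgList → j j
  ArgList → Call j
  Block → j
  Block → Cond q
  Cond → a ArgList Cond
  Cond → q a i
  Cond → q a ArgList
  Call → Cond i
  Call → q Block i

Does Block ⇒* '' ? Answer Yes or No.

No nonterminal in this grammar is nullable.
No production of Block has an RHS whose symbols are all nullable, so Block is not nullable.

No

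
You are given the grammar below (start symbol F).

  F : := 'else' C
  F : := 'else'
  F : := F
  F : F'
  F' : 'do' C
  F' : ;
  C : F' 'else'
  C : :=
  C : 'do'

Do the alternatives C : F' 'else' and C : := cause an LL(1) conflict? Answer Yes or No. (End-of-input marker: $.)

FIRST(F' 'else') = { 'do', ; } and FIRST(:=) = { := }.
The FIRST sets are disjoint and neither alternative is nullable — no conflict.

No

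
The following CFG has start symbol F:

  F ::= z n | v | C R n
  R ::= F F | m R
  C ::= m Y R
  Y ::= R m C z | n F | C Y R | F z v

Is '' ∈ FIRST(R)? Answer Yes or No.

No nonterminal in this grammar is nullable.
No production of R has an RHS whose symbols are all nullable, so R is not nullable.

No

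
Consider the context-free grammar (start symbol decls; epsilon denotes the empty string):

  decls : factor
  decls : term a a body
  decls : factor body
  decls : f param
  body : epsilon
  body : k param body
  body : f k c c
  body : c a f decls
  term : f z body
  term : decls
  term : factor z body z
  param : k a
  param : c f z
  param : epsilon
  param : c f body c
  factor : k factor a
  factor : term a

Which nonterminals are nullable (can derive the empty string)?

Directly nullable (have an epsilon-production): body, param.
No other nonterminal has a production whose RHS symbols are all nullable.

{ body, param }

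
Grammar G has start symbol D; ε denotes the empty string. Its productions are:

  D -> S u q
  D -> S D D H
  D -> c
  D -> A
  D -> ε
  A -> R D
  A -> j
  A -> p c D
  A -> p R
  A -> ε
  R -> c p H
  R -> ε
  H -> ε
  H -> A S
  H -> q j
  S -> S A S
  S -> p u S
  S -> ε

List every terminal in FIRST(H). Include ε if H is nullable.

{ c, j, p, q, u, ε }

H -> ε contributes ε.
From H -> A S: A, S nullable, take FIRST(A) ∪ FIRST(S) = { c, j, p, q, u }; also ε since the whole RHS is nullable.
H -> q j contributes {q}.
Union: FIRST(H) = { c, j, p, q, u, ε }.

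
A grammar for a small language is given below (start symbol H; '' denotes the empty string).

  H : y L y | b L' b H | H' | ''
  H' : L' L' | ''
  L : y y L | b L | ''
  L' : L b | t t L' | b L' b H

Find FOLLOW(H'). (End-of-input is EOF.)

{ EOF, b, t, y }

In H : H': H' is at the end, add FOLLOW(H) = { EOF, b, t, y }.
Union: FOLLOW(H') = { EOF, b, t, y }.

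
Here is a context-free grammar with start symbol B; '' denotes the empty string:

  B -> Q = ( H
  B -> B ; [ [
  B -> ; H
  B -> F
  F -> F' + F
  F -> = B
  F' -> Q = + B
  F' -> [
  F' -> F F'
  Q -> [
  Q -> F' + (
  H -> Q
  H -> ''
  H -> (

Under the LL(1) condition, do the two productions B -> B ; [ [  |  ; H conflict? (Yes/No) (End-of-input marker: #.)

Yes

FIRST(B ; [ [) = { ;, =, [ } and FIRST(; H) = { ; }.
Both contain ;, so the two alternatives are not disjoint — LL(1) conflict.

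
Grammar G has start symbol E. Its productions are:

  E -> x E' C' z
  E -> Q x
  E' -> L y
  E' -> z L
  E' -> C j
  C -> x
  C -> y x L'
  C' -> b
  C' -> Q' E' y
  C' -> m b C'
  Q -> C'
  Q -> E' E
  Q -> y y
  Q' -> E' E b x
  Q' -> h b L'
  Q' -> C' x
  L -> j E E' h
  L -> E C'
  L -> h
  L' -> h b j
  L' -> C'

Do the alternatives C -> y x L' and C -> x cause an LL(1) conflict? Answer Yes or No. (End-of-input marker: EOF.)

FIRST(y x L') = { y } and FIRST(x) = { x }.
The FIRST sets are disjoint and neither alternative is nullable — no conflict.

No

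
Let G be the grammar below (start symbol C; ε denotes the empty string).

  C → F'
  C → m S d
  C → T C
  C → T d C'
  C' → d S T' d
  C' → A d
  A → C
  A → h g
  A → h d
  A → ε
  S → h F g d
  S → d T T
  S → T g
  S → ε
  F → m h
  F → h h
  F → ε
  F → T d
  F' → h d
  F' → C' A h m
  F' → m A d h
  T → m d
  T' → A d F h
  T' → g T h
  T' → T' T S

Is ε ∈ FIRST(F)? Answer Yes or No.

Yes

F has an ε-production, so F ⇒ ε.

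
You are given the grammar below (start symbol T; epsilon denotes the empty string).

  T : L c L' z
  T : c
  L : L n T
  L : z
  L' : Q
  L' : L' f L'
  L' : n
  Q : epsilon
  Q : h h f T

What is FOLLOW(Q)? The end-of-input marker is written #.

{ f, z }

In L' : Q: Q is at the end, add FOLLOW(L') = { f, z }.
Union: FOLLOW(Q) = { f, z }.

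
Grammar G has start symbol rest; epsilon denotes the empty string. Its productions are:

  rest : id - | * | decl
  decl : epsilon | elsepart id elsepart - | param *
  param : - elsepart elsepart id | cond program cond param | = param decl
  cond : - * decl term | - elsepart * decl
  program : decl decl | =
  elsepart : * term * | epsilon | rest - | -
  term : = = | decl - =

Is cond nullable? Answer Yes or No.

No

Nullable nonterminals: decl, elsepart, program, rest.
No production of cond has an RHS whose symbols are all nullable, so cond is not nullable.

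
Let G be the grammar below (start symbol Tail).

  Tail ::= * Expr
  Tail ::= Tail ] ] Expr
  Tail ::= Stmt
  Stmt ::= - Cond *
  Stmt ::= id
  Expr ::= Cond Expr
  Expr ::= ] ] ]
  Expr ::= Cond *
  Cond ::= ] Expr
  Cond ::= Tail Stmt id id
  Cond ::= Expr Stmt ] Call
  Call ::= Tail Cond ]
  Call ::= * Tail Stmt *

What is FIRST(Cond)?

{ *, -, ], id }

Cond ::= ] Expr contributes {]}.
From Cond ::= Tail Stmt id id: add FIRST(Tail) = { *, -, id }.
From Cond ::= Expr Stmt ] Call: add FIRST(Expr) = { *, -, ], id }.
Union: FIRST(Cond) = { *, -, ], id }.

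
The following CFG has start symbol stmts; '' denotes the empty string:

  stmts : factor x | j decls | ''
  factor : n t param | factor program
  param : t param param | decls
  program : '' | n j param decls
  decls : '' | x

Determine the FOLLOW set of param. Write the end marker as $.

In factor : n t param: param is at the end, add FOLLOW(factor) = { n, x }.
In param : t param param: add FIRST(param)\{''} = { t, x }.
  Since param is nullable, also add FOLLOW(param) = { n, t, x }.
In param : t param param: param is at the end, add FOLLOW(param) = { n, t, x }.
In program : n j param decls: add FIRST(decls)\{''} = { x }.
  Since decls is nullable, also add FOLLOW(program) = { n, x }.
Union: FOLLOW(param) = { n, t, x }.

{ n, t, x }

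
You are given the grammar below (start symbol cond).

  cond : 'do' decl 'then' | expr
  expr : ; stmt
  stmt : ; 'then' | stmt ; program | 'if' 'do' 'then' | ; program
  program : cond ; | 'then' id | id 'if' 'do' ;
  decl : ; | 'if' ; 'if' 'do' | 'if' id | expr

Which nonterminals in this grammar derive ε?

No nonterminal has an empty production or an RHS whose symbols are all nullable.

{ } (none)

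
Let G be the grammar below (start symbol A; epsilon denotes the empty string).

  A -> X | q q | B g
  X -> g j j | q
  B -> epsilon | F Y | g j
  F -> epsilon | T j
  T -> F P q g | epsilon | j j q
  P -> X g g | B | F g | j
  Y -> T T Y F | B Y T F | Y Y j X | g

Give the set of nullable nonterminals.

Directly nullable (have an epsilon-production): B, F, T.
P -> B with every symbol nullable, so P is nullable.
No other nonterminal has a production whose RHS symbols are all nullable.

{ B, F, P, T }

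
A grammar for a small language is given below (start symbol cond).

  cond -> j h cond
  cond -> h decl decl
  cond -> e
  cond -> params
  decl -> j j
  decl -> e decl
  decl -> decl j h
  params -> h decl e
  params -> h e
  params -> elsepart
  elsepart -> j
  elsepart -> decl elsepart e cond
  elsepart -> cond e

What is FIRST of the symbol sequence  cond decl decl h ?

{ e, h, j }

Add FIRST(cond) = { e, h, j }; cond is not nullable, stop.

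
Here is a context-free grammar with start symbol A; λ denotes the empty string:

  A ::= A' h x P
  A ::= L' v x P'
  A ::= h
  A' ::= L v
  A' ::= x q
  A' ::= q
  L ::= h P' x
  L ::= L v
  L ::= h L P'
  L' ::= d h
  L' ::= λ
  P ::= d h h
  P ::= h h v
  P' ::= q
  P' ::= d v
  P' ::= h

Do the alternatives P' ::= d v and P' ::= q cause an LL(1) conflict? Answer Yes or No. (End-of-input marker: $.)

No

FIRST(d v) = { d } and FIRST(q) = { q }.
The FIRST sets are disjoint and neither alternative is nullable — no conflict.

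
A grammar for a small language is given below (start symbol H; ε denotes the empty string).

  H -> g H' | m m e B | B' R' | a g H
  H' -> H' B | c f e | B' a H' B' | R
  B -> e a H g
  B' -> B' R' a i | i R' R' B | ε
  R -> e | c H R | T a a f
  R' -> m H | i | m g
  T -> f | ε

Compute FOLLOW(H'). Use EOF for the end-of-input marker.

In H -> g H': H' is at the end, add FOLLOW(H) = { EOF, a, c, e, f, g, i, m }.
In H' -> H' B: add FIRST(B) = { e }.
In H' -> B' a H' B': add FIRST(B')\{ε} = { i, m }.
  Since B' is nullable, also add FOLLOW(H') = { EOF, a, c, e, f, g, i, m }.
Union: FOLLOW(H') = { EOF, a, c, e, f, g, i, m }.

{ EOF, a, c, e, f, g, i, m }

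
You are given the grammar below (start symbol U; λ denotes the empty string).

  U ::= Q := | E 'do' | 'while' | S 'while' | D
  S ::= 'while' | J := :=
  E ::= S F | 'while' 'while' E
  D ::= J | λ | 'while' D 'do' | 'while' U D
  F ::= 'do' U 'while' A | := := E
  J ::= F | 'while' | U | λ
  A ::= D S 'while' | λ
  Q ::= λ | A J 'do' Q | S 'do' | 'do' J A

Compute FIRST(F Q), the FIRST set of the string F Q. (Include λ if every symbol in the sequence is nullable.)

{ 'do', := }

Add FIRST(F) = { 'do', := }; F is not nullable, stop.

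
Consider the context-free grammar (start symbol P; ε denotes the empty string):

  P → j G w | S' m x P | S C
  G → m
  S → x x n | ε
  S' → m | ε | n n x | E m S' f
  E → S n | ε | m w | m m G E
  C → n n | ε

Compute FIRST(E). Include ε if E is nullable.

From E → S n: S nullable, take FIRST(S) ∪ {n} = { n, x }.
E → ε contributes ε.
E → m w contributes {m}.
E → m m G E contributes {m}.
Union: FIRST(E) = { m, n, x, ε }.

{ m, n, x, ε }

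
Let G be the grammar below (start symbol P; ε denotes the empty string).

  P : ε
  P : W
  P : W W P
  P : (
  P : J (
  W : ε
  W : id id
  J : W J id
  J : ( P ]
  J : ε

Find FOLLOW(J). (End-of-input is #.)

In P : J (: add FIRST(() = { ( }.
In J : W J id: add FIRST(id) = { id }.
Union: FOLLOW(J) = { (, id }.

{ (, id }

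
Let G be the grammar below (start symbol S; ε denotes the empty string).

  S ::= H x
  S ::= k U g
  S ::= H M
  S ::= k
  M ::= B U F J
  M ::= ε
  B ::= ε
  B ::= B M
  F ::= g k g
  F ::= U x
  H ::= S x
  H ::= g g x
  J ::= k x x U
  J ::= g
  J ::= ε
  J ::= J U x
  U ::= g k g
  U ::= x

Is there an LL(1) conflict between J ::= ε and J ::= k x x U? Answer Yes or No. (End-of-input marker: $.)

No

FIRST(ε) = { ε } and FIRST(k x x U) = { k }.
The first is nullable but FOLLOW(J) = { $, g, x } is disjoint from FIRST of the second.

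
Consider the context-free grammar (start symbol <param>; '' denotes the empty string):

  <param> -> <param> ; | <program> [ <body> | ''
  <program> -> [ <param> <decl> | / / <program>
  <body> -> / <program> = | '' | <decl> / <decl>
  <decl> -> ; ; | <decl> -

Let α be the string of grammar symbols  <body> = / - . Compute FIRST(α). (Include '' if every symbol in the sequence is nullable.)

{ /, ;, = }

Add FIRST(<body>)\{''} = { /, ; }; <body> is nullable, continue.
= is a terminal; add {=} and stop.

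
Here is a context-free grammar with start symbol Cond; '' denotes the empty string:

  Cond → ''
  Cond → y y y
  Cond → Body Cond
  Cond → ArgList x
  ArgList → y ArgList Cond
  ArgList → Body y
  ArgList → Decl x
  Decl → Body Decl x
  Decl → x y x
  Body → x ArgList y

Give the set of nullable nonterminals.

Directly nullable (have an ''-production): Cond.
No other nonterminal has a production whose RHS symbols are all nullable.

{ Cond }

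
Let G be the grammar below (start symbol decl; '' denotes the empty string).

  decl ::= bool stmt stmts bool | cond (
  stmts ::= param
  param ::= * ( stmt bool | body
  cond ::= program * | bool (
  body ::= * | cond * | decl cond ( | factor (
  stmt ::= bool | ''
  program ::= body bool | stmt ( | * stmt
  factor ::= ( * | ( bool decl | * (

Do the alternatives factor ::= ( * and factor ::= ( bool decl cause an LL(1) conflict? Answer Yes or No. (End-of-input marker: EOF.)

Yes

FIRST(( *) = { ( } and FIRST(( bool decl) = { ( }.
Both contain (, so the two alternatives are not disjoint — LL(1) conflict.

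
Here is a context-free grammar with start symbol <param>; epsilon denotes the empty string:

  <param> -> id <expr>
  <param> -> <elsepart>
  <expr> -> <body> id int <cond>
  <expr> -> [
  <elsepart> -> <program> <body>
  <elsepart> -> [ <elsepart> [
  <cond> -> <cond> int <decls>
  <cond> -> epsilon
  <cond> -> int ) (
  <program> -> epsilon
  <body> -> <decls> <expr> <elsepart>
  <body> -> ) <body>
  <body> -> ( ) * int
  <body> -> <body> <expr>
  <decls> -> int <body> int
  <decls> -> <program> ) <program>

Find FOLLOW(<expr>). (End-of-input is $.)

{ $, (, ), [, id, int }

In <param> -> id <expr>: <expr> is at the end, add FOLLOW(<param>) = { $ }.
In <body> -> <decls> <expr> <elsepart>: add FIRST(<elsepart>) = { (, ), [, int }.
In <body> -> <body> <expr>: <expr> is at the end, add FOLLOW(<body>) = { $, (, ), [, id, int }.
Union: FOLLOW(<expr>) = { $, (, ), [, id, int }.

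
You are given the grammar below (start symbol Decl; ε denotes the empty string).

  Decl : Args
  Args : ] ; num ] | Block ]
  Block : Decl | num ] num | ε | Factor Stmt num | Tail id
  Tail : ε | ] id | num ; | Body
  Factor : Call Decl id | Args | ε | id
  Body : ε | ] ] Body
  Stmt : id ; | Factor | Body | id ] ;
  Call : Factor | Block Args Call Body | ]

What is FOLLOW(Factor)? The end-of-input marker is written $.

In Block : Factor Stmt num: add FIRST(Stmt num) = { ], id, num }.
In Stmt : Factor: Factor is at the end, add FOLLOW(Stmt) = { num }.
In Call : Factor: Factor is at the end, add FOLLOW(Call) = { ], id, num }.
Union: FOLLOW(Factor) = { ], id, num }.

{ ], id, num }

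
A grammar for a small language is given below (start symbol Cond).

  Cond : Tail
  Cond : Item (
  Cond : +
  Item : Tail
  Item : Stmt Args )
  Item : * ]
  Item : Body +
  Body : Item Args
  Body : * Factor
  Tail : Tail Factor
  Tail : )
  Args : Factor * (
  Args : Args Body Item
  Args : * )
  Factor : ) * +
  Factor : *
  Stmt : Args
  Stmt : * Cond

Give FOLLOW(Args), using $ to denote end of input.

In Item : Stmt Args ): add FIRST()) = { ) }.
In Body : Item Args: Args is at the end, add FOLLOW(Body) = { ), *, + }.
In Args : Args Body Item: add FIRST(Body Item) = { ), * }.
In Stmt : Args: Args is at the end, add FOLLOW(Stmt) = { ), * }.
Union: FOLLOW(Args) = { ), *, + }.

{ ), *, + }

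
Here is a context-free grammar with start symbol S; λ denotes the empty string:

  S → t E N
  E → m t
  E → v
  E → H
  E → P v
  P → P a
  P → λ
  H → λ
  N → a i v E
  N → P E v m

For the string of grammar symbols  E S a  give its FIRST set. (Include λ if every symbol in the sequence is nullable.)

{ a, m, t, v }

Add FIRST(E)\{λ} = { a, m, v }; E is nullable, continue.
Add FIRST(S) = { t }; S is not nullable, stop.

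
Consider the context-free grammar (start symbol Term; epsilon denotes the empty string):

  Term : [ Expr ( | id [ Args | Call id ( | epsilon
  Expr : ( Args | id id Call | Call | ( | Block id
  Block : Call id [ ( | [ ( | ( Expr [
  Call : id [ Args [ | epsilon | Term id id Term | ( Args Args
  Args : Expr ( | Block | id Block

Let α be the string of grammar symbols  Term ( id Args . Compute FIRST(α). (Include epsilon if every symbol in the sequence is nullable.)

Add FIRST(Term)\{epsilon} = { (, [, id }; Term is nullable, continue.
( is a terminal; add {(} and stop.

{ (, [, id }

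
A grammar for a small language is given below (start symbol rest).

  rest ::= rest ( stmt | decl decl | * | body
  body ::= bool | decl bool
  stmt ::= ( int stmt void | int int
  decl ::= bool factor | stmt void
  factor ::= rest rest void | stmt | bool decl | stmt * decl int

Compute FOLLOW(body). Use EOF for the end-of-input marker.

{ EOF, (, *, bool, int, void }

In rest ::= body: body is at the end, add FOLLOW(rest) = { EOF, (, *, bool, int, void }.
Union: FOLLOW(body) = { EOF, (, *, bool, int, void }.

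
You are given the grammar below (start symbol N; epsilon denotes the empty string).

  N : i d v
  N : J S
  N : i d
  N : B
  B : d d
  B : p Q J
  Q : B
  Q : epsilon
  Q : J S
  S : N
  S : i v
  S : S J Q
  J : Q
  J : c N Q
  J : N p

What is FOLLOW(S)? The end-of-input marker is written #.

In N : J S: S is at the end, add FOLLOW(N) = { #, c, d, i, p }.
In Q : J S: S is at the end, add FOLLOW(Q) = { #, c, d, i, p }.
In S : S J Q: add FIRST(J Q)\{epsilon} = { c, d, i, p }.
  Since J Q is nullable, also add FOLLOW(S) = { #, c, d, i, p }.
Union: FOLLOW(S) = { #, c, d, i, p }.

{ #, c, d, i, p }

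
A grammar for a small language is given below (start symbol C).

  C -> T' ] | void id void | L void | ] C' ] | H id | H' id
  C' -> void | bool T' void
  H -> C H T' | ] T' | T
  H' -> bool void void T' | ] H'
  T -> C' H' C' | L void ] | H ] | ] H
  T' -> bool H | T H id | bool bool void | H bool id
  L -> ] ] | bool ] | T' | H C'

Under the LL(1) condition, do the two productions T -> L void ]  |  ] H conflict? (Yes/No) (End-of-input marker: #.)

FIRST(L void ]) = { ], bool, void } and FIRST(] H) = { ] }.
Both contain ], so the two alternatives are not disjoint — LL(1) conflict.

Yes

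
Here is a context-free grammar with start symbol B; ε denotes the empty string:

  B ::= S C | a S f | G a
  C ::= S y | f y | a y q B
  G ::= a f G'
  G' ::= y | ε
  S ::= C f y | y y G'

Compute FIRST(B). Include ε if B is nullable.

{ a, f, y }

From B ::= S C: add FIRST(S) = { a, f, y }.
B ::= a S f contributes {a}.
From B ::= G a: add FIRST(G) = { a }.
Union: FIRST(B) = { a, f, y }.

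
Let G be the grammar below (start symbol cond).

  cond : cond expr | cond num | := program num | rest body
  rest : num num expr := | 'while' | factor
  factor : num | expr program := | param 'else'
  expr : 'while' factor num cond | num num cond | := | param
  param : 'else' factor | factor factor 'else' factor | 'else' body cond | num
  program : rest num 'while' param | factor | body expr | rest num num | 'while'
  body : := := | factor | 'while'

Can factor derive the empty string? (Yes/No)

No nonterminal in this grammar is nullable.
No production of factor has an RHS whose symbols are all nullable, so factor is not nullable.

No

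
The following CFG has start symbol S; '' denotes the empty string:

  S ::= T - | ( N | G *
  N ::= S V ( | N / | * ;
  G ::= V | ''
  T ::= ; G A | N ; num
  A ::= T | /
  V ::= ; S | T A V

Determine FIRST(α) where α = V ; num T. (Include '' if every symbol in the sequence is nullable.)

Add FIRST(V) = { (, *, ; }; V is not nullable, stop.

{ (, *, ; }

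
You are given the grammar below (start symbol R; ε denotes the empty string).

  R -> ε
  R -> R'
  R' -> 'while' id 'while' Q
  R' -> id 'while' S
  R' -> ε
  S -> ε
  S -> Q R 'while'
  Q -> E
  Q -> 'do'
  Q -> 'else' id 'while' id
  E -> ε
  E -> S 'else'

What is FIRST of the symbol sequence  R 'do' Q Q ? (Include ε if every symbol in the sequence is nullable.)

{ 'do', 'while', id }

Add FIRST(R)\{ε} = { 'while', id }; R is nullable, continue.
'do' is a terminal; add {'do'} and stop.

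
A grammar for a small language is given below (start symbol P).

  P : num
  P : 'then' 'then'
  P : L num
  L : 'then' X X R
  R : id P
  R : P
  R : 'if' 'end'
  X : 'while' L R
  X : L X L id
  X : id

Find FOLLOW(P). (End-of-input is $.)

{ $, 'if', 'then', 'while', id, num }

P is the start symbol, so $ ∈ FOLLOW(P).
In R : id P: P is at the end, add FOLLOW(R) = { 'if', 'then', 'while', id, num }.
In R : P: P is at the end, add FOLLOW(R) = { 'if', 'then', 'while', id, num }.
Union: FOLLOW(P) = { $, 'if', 'then', 'while', id, num }.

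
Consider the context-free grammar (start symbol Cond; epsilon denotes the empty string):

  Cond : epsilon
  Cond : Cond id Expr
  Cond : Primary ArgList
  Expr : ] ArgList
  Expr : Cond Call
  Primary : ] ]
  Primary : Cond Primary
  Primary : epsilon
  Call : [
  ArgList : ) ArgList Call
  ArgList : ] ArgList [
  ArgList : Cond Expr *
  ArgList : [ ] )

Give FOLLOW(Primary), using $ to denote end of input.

{ ), [, ], id }

In Cond : Primary ArgList: add FIRST(ArgList) = { ), [, ], id }.
In Primary : Cond Primary: Primary is at the end, add FOLLOW(Primary) = { ), [, ], id }.
Union: FOLLOW(Primary) = { ), [, ], id }.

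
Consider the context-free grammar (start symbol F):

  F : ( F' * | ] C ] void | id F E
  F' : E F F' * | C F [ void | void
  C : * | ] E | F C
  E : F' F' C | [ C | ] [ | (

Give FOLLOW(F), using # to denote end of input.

{ #, (, *, [, ], id, void }

F is the start symbol, so # ∈ FOLLOW(F).
In F : id F E: add FIRST(E) = { (, *, [, ], id, void }.
In F' : E F F' *: add FIRST(F' *) = { (, *, [, ], id, void }.
In F' : C F [ void: add FIRST([ void) = { [ }.
In C : F C: add FIRST(C) = { (, *, ], id }.
Union: FOLLOW(F) = { #, (, *, [, ], id, void }.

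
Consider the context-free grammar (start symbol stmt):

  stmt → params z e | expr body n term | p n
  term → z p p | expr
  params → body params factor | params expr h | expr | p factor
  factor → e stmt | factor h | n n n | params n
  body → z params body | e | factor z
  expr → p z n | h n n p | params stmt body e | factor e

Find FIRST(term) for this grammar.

term → z p p contributes {z}.
From term → expr: add FIRST(expr) = { e, h, n, p, z }.
Union: FIRST(term) = { e, h, n, p, z }.

{ e, h, n, p, z }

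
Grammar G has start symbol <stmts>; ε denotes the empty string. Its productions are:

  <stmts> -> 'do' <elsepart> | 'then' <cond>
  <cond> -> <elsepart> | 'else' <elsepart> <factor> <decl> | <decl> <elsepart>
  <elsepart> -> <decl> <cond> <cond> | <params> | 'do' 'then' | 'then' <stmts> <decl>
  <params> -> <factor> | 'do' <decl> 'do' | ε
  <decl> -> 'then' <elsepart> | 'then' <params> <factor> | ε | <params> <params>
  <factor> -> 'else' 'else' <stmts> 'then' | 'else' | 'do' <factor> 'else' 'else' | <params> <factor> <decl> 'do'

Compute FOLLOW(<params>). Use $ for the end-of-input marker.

In <elsepart> -> <params>: <params> is at the end, add FOLLOW(<elsepart>) = { $, 'do', 'else', 'then' }.
In <decl> -> 'then' <params> <factor>: add FIRST(<factor>) = { 'do', 'else' }.
In <decl> -> <params> <params>: add FIRST(<params>)\{ε} = { 'do', 'else' }.
  Since <params> is nullable, also add FOLLOW(<decl>) = { $, 'do', 'else', 'then' }.
In <decl> -> <params> <params>: <params> is at the end, add FOLLOW(<decl>) = { $, 'do', 'else', 'then' }.
In <factor> -> <params> <factor> <decl> 'do': add FIRST(<factor> <decl> 'do') = { 'do', 'else' }.
Union: FOLLOW(<params>) = { $, 'do', 'else', 'then' }.

{ $, 'do', 'else', 'then' }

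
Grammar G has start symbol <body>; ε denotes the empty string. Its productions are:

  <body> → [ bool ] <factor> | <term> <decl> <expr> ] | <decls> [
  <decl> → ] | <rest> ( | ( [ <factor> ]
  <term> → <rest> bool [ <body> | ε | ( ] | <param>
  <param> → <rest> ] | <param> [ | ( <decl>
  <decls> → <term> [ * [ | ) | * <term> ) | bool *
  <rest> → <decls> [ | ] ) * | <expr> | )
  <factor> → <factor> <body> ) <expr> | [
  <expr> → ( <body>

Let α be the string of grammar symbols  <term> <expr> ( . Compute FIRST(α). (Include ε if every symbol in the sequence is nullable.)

Add FIRST(<term>)\{ε} = { (, ), *, [, ], bool }; <term> is nullable, continue.
Add FIRST(<expr>) = { ( }; <expr> is not nullable, stop.

{ (, ), *, [, ], bool }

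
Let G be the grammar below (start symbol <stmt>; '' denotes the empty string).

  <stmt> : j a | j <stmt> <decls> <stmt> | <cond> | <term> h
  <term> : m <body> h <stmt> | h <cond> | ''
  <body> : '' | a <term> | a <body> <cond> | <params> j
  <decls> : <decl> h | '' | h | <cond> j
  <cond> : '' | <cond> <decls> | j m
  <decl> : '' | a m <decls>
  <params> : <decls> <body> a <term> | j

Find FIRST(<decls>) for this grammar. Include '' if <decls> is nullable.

From <decls> : <decl> h: <decl> nullable, take FIRST(<decl>) ∪ {h} = { a, h }.
<decls> : '' contributes ''.
<decls> : h contributes {h}.
From <decls> : <cond> j: <cond> nullable, take FIRST(<cond>) ∪ {j} = { a, h, j }.
Union: FIRST(<decls>) = { a, h, j, '' }.

{ a, h, j, '' }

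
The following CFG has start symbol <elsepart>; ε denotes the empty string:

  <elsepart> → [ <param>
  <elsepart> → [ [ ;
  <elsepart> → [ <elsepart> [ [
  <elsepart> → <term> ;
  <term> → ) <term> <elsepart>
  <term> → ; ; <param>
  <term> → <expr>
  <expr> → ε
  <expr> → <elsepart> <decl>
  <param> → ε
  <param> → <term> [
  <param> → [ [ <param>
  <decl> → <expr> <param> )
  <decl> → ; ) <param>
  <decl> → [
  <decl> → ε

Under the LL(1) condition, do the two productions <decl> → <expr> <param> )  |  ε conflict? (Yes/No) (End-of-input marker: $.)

Yes

FIRST(<expr> <param> )) = { ), ;, [ } and FIRST(ε) = { ε }.
The second alternative is nullable and FOLLOW(<decl>) = { ), ;, [ } shares ) with FIRST of the first — conflict.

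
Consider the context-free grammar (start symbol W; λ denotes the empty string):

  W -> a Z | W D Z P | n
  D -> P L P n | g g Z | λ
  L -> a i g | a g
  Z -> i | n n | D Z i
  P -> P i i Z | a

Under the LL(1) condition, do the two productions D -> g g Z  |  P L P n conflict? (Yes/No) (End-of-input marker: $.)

FIRST(g g Z) = { g } and FIRST(P L P n) = { a }.
The FIRST sets are disjoint and neither alternative is nullable — no conflict.

No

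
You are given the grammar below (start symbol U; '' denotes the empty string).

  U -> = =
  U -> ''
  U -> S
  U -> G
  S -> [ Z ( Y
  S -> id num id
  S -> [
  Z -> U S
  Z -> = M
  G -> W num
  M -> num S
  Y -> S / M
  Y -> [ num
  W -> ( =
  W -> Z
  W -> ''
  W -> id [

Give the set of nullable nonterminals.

Directly nullable (have an ''-production): U, W.
No other nonterminal has a production whose RHS symbols are all nullable.

{ U, W }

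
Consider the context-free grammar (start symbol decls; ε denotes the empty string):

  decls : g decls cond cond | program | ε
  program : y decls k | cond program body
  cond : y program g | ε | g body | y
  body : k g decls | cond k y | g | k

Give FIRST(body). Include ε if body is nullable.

{ g, k, y }

body : k g decls contributes {k}.
From body : cond k y: cond nullable, take FIRST(cond) ∪ {k} = { g, k, y }.
body : g contributes {g}.
body : k contributes {k}.
Union: FIRST(body) = { g, k, y }.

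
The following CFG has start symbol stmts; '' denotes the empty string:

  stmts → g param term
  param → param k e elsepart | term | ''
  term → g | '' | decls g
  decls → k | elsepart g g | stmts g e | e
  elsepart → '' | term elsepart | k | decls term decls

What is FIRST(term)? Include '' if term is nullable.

term → g contributes {g}.
term → '' contributes ''.
From term → decls g: add FIRST(decls) = { e, g, k }.
Union: FIRST(term) = { e, g, k, '' }.

{ e, g, k, '' }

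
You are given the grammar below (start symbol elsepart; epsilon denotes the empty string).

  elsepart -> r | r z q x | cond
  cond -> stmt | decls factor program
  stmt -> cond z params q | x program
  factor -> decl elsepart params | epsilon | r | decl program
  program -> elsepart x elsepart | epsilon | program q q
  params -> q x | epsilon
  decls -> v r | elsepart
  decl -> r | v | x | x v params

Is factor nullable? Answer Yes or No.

factor has an epsilon-production, so factor ⇒ epsilon.

Yes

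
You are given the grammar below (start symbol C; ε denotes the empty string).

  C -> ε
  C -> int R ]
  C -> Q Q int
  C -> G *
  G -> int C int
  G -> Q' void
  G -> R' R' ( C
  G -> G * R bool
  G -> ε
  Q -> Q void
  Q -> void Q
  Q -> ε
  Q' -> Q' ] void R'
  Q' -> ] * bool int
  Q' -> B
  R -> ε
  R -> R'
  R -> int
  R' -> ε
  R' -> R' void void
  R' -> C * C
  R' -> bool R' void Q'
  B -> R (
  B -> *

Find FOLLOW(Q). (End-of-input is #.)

{ int, void }

In C -> Q Q int: add FIRST(Q int) = { int, void }.
In C -> Q Q int: add FIRST(int) = { int }.
In Q -> Q void: add FIRST(void) = { void }.
In Q -> void Q: Q is at the end, add FOLLOW(Q) = { int, void }.
Union: FOLLOW(Q) = { int, void }.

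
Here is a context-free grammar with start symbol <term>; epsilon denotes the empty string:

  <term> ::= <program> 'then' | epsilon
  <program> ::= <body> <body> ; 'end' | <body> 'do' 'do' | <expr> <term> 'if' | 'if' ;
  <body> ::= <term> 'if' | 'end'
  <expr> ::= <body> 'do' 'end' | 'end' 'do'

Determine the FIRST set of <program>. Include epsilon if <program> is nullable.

From <program> ::= <body> <body> ; 'end': add FIRST(<body>) = { 'end', 'if' }.
From <program> ::= <body> 'do' 'do': add FIRST(<body>) = { 'end', 'if' }.
From <program> ::= <expr> <term> 'if': add FIRST(<expr>) = { 'end', 'if' }.
<program> ::= 'if' ; contributes {'if'}.
Union: FIRST(<program>) = { 'end', 'if' }.

{ 'end', 'if' }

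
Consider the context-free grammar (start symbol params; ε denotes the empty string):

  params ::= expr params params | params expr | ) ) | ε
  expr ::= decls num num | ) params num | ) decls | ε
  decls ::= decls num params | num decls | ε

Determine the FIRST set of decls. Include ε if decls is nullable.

From decls ::= decls num params: decls nullable, take FIRST(decls) ∪ {num} = { num }.
decls ::= num decls contributes {num}.
decls ::= ε contributes ε.
Union: FIRST(decls) = { num, ε }.

{ num, ε }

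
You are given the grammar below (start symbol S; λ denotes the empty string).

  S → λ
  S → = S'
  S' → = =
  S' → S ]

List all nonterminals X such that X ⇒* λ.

Directly nullable (have an λ-production): S.
No other nonterminal has a production whose RHS symbols are all nullable.

{ S }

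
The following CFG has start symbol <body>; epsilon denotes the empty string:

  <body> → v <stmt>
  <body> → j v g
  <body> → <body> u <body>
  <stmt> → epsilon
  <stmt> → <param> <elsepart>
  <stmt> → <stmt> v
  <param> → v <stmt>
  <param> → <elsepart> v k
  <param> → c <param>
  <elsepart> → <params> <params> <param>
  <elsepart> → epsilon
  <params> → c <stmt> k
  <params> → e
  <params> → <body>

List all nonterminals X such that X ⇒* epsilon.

Directly nullable (have an epsilon-production): <stmt>, <elsepart>.
No other nonterminal has a production whose RHS symbols are all nullable.

{ <elsepart>, <stmt> }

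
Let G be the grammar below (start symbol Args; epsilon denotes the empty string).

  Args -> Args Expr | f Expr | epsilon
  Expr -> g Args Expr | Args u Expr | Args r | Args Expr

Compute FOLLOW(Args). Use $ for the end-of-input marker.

{ $, f, g, r, u }

Args is the start symbol, so $ ∈ FOLLOW(Args).
In Args -> Args Expr: add FIRST(Expr) = { f, g, r, u }.
In Expr -> g Args Expr: add FIRST(Expr) = { f, g, r, u }.
In Expr -> Args u Expr: add FIRST(u Expr) = { u }.
In Expr -> Args r: add FIRST(r) = { r }.
In Expr -> Args Expr: add FIRST(Expr) = { f, g, r, u }.
Union: FOLLOW(Args) = { $, f, g, r, u }.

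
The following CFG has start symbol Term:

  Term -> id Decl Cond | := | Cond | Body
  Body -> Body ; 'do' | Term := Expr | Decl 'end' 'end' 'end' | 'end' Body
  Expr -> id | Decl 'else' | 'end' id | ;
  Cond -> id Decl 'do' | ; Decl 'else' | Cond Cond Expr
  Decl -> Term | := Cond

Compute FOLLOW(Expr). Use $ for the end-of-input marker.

{ $, 'do', 'else', 'end', :=, ;, id }

In Body -> Term := Expr: Expr is at the end, add FOLLOW(Body) = { $, 'do', 'else', 'end', :=, ;, id }.
In Cond -> Cond Cond Expr: Expr is at the end, add FOLLOW(Cond) = { $, 'do', 'else', 'end', :=, ;, id }.
Union: FOLLOW(Expr) = { $, 'do', 'else', 'end', :=, ;, id }.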